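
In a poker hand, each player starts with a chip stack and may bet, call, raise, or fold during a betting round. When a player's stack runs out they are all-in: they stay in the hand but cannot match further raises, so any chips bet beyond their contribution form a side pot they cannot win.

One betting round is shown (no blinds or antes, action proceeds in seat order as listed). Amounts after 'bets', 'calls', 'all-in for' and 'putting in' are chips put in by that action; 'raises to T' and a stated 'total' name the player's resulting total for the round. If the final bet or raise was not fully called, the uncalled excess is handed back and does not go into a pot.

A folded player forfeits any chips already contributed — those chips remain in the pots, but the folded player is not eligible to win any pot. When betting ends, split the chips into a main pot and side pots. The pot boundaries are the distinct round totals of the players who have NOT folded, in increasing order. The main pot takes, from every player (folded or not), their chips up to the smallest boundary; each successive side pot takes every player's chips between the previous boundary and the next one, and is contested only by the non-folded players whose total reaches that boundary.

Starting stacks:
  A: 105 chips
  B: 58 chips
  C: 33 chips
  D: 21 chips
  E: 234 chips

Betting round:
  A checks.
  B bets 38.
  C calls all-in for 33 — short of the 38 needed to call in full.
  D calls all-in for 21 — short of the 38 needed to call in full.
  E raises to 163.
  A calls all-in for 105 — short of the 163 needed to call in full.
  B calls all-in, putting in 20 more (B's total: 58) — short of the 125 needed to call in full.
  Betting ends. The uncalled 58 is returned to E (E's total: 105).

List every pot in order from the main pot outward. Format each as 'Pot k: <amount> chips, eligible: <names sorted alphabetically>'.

Contributions (after 58 returned to E): A=105, B=58, C=33, D=21, E=105
Pot levels (distinct totals of non-folded players): 21, 33, 58, 105
Layer 1-21: 21 each from A, B, C, D, E = 21*5 = 105 chips; eligible A, B, C, D, E
Layer 22-33: 12 each from A, B, C, E = 12*4 = 48 chips; eligible A, B, C, E
Layer 34-58: 25 each from A, B, E = 25*3 = 75 chips; eligible A, B, E
Layer 59-105: 47 each from A, E = 47*2 = 94 chips; eligible A, E

Pot 1: 105 chips, eligible: A, B, C, D, E
Pot 2: 48 chips, eligible: A, B, C, E
Pot 3: 75 chips, eligible: A, B, E
Pot 4: 94 chips, eligible: A, E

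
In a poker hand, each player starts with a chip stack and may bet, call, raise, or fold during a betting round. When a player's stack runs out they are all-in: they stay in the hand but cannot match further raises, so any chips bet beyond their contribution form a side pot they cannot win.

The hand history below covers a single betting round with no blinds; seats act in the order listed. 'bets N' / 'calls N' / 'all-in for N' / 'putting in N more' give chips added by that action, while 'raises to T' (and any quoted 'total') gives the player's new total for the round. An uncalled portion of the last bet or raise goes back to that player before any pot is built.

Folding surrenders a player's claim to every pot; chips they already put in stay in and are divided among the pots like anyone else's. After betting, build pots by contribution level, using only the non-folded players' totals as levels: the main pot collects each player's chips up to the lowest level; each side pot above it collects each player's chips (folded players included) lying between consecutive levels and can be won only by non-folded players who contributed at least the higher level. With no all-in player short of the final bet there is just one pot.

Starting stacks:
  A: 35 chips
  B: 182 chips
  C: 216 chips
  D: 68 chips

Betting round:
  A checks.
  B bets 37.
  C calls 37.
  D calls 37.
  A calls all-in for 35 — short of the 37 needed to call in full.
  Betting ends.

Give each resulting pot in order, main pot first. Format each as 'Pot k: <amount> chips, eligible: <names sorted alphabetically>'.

Contributions: A=35, B=37, C=37, D=37
Pot levels (distinct totals of non-folded players): 35, 37
Layer 1-35: 35 each from A, B, C, D = 35*4 = 140 chips; eligible A, B, C, D
Layer 36-37: 2 each from B, C, D = 2*3 = 6 chips; eligible B, C, D

Pot 1: 140 chips, eligible: A, B, C, D
Pot 2: 6 chips, eligible: B, C, D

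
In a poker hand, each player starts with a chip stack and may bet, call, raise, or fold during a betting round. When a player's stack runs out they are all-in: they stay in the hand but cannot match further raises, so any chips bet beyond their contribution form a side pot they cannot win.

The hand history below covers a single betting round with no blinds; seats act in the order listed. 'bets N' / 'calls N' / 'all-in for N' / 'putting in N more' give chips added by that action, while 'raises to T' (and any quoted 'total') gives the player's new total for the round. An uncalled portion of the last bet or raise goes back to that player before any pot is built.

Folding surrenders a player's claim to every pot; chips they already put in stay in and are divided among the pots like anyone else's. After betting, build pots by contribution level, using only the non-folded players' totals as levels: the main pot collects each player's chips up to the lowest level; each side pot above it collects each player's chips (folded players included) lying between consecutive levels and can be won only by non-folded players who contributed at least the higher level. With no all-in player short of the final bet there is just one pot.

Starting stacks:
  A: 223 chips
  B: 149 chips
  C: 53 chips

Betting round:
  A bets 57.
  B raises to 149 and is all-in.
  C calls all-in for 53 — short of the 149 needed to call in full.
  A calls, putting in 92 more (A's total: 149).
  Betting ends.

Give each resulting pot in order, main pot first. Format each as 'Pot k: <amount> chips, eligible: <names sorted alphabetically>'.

Pot 1: 159 chips, eligible: A, B, C
Pot 2: 192 chips, eligible: A, B

Derivation:
Contributions: A=149, B=149, C=53
Pot levels (distinct totals of non-folded players): 53, 149
Layer 1-53: 53 each from A, B, C = 53*3 = 159 chips; eligible A, B, C
Layer 54-149: 96 each from A, B = 96*2 = 192 chips; eligible A, B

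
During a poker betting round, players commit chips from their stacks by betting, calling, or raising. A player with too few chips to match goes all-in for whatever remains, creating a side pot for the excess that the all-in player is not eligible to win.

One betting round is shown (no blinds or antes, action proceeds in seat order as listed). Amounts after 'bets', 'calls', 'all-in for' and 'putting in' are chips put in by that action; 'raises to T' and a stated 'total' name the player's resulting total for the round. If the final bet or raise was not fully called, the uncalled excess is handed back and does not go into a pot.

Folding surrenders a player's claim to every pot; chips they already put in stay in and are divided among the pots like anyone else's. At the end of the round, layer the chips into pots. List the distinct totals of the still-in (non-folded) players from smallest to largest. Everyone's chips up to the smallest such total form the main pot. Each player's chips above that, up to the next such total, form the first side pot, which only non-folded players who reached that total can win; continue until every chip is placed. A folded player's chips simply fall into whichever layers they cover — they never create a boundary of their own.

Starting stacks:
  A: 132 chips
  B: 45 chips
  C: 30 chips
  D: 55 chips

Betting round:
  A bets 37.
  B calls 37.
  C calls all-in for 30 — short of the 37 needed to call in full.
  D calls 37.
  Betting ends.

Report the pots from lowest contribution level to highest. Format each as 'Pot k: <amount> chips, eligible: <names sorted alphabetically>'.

Pot 1: 120 chips, eligible: A, B, C, D
Pot 2: 21 chips, eligible: A, B, D

Derivation:
Contributions: A=37, B=37, C=30, D=37
Pot levels (distinct totals of non-folded players): 30, 37
Layer 1-30: 30 each from A, B, C, D = 30*4 = 120 chips; eligible A, B, C, D
Layer 31-37: 7 each from A, B, D = 7*3 = 21 chips; eligible A, B, D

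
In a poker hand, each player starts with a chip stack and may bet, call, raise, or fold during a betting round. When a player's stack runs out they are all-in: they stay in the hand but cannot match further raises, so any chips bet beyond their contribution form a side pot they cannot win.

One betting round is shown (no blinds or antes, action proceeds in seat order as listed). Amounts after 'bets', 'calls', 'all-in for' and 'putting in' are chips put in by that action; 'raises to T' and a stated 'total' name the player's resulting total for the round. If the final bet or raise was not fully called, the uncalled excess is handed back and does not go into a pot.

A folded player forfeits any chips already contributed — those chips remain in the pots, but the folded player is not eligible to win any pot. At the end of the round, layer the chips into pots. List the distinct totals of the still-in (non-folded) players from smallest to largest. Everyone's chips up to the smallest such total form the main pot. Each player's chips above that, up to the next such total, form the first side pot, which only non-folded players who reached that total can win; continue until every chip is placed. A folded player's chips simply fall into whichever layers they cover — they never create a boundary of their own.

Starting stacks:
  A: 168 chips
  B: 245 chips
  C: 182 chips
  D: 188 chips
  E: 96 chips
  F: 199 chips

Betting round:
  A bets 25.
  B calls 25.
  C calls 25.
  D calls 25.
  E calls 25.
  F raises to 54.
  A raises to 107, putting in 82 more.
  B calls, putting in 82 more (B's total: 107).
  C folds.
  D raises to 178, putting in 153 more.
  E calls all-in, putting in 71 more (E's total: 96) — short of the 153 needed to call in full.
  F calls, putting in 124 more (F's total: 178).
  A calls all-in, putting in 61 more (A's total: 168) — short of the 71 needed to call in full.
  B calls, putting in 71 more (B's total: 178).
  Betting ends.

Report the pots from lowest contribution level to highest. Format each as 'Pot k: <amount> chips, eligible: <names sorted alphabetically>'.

Contributions: A=168, B=178, C=25, D=178, E=96, F=178
Folded: C
Pot levels (distinct totals of non-folded players): 96, 168, 178
Layer 1-96: A 96 + B 96 + C 25 + D 96 + E 96 + F 96 = 505 chips; eligible A, B, D, E, F
Layer 97-168: 72 each from A, B, D, F = 72*4 = 288 chips; eligible A, B, D, F
Layer 169-178: 10 each from B, D, F = 10*3 = 30 chips; eligible B, D, F

Pot 1: 505 chips, eligible: A, B, D, E, F
Pot 2: 288 chips, eligible: A, B, D, F
Pot 3: 30 chips, eligible: B, D, F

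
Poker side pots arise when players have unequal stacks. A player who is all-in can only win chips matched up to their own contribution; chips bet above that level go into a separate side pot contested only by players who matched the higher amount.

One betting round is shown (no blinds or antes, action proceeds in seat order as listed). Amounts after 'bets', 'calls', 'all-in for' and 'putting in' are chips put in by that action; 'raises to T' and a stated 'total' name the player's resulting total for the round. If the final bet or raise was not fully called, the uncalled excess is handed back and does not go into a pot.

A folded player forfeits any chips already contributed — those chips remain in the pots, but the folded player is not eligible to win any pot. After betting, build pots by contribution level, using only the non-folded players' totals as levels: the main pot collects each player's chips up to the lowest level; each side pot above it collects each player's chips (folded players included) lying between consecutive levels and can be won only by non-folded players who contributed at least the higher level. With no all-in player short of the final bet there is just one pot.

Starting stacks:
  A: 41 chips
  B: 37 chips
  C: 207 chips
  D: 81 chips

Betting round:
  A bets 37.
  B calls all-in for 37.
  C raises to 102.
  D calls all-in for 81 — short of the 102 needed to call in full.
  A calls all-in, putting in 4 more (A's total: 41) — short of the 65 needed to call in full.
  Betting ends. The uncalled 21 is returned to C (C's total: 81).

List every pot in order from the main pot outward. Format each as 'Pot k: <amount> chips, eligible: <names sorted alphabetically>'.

Pot 1: 148 chips, eligible: A, B, C, D
Pot 2: 12 chips, eligible: A, C, D
Pot 3: 80 chips, eligible: C, D

Derivation:
Contributions (after 21 returned to C): A=41, B=37, C=81, D=81
Pot levels (distinct totals of non-folded players): 37, 41, 81
Layer 1-37: 37 each from A, B, C, D = 37*4 = 148 chips; eligible A, B, C, D
Layer 38-41: 4 each from A, C, D = 4*3 = 12 chips; eligible A, C, D
Layer 42-81: 40 each from C, D = 40*2 = 80 chips; eligible C, D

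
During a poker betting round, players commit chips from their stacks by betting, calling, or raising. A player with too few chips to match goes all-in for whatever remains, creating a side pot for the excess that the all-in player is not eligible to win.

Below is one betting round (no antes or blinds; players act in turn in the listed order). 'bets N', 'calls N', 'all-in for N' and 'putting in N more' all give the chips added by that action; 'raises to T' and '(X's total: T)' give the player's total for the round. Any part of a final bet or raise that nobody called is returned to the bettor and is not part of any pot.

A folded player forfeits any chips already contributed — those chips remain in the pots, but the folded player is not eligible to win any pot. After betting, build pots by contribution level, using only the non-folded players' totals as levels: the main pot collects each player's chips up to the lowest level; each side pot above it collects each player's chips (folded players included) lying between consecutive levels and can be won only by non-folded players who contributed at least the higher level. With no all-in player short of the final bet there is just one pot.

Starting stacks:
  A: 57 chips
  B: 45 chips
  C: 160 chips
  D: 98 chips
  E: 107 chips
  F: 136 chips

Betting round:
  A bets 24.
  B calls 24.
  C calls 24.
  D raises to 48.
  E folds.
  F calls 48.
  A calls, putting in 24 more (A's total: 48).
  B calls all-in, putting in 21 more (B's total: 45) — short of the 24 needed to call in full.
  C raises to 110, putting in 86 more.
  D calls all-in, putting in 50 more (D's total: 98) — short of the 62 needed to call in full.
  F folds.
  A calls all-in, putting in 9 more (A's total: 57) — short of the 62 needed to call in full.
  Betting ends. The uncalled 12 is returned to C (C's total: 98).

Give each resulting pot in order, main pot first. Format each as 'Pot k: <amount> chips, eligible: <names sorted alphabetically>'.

Contributions (after 12 returned to C): A=57, B=45, C=98, D=98, F=48
Folded: E, F
Pot levels (distinct totals of non-folded players): 45, 57, 98
Layer 1-45: 45 each from A, B, C, D, F = 45*5 = 225 chips; eligible A, B, C, D
Layer 46-57: A 12 + C 12 + D 12 + F 3 = 39 chips; eligible A, C, D
Layer 58-98: 41 each from C, D = 41*2 = 82 chips; eligible C, D

Pot 1: 225 chips, eligible: A, B, C, D
Pot 2: 39 chips, eligible: A, C, D
Pot 3: 82 chips, eligible: C, D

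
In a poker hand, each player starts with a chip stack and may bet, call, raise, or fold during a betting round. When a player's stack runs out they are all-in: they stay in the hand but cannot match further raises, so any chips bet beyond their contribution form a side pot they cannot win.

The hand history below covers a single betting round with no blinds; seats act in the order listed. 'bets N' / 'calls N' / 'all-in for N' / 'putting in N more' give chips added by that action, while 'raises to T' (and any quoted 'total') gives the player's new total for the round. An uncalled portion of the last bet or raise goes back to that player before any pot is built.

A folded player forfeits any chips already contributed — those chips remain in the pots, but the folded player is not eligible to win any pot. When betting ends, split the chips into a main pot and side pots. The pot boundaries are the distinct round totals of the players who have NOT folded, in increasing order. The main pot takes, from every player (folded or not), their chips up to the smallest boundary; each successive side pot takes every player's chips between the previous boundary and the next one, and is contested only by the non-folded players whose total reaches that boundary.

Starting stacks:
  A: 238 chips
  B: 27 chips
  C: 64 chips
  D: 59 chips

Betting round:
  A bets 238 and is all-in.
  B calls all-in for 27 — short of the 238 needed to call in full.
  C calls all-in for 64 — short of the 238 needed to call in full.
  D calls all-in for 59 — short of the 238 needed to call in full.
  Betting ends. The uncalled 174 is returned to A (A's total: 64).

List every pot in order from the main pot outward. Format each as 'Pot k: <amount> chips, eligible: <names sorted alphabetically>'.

Pot 1: 108 chips, eligible: A, B, C, D
Pot 2: 96 chips, eligible: A, C, D
Pot 3: 10 chips, eligible: A, C

Derivation:
Contributions (after 174 returned to A): A=64, B=27, C=64, D=59
Pot levels (distinct totals of non-folded players): 27, 59, 64
Layer 1-27: 27 each from A, B, C, D = 27*4 = 108 chips; eligible A, B, C, D
Layer 28-59: 32 each from A, C, D = 32*3 = 96 chips; eligible A, C, D
Layer 60-64: 5 each from A, C = 5*2 = 10 chips; eligible A, C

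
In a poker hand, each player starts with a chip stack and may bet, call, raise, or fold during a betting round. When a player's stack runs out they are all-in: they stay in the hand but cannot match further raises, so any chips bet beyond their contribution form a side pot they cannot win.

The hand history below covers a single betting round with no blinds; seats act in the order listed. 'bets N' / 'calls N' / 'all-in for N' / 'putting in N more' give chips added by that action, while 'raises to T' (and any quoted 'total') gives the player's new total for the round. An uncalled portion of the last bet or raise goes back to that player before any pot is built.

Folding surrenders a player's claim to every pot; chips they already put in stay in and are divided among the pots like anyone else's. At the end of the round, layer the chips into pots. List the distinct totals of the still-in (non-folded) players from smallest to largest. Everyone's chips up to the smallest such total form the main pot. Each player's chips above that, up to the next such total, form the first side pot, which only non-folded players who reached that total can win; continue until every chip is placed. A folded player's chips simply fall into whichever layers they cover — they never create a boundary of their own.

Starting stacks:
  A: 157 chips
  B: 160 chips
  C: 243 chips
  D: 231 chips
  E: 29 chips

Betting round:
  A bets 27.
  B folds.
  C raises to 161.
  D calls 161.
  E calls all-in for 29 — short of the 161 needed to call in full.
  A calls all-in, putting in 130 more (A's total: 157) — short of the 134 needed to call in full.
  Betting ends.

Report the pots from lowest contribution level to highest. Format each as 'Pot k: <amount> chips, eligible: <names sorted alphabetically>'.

Contributions: A=157, C=161, D=161, E=29
Folded: B
Pot levels (distinct totals of non-folded players): 29, 157, 161
Layer 1-29: 29 each from A, C, D, E = 29*4 = 116 chips; eligible A, C, D, E
Layer 30-157: 128 each from A, C, D = 128*3 = 384 chips; eligible A, C, D
Layer 158-161: 4 each from C, D = 4*2 = 8 chips; eligible C, D

Pot 1: 116 chips, eligible: A, C, D, E
Pot 2: 384 chips, eligible: A, C, D
Pot 3: 8 chips, eligible: C, D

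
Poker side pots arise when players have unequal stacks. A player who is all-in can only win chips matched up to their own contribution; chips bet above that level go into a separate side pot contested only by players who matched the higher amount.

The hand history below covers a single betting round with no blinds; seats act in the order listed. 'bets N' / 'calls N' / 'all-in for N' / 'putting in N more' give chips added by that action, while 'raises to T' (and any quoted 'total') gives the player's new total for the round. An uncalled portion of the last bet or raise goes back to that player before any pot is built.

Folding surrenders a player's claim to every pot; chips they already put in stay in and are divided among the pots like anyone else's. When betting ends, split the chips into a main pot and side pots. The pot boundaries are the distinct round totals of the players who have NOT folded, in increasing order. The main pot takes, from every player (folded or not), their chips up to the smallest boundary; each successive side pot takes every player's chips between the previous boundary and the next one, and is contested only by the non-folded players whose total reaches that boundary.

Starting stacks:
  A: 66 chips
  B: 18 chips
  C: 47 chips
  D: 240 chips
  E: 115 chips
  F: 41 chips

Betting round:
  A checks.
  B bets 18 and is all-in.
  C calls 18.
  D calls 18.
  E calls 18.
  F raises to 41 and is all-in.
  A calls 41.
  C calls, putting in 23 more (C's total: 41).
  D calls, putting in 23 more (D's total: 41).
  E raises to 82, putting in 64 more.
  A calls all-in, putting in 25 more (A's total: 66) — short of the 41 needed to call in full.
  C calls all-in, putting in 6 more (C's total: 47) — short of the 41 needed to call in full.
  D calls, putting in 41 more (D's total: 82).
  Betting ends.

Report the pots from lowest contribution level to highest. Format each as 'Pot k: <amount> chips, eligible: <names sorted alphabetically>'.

Pot 1: 108 chips, eligible: A, B, C, D, E, F
Pot 2: 115 chips, eligible: A, C, D, E, F
Pot 3: 24 chips, eligible: A, C, D, E
Pot 4: 57 chips, eligible: A, D, E
Pot 5: 32 chips, eligible: D, E

Derivation:
Contributions: A=66, B=18, C=47, D=82, E=82, F=41
Pot levels (distinct totals of non-folded players): 18, 41, 47, 66, 82
Layer 1-18: 18 each from A, B, C, D, E, F = 18*6 = 108 chips; eligible A, B, C, D, E, F
Layer 19-41: 23 each from A, C, D, E, F = 23*5 = 115 chips; eligible A, C, D, E, F
Layer 42-47: 6 each from A, C, D, E = 6*4 = 24 chips; eligible A, C, D, E
Layer 48-66: 19 each from A, D, E = 19*3 = 57 chips; eligible A, D, E
Layer 67-82: 16 each from D, E = 16*2 = 32 chips; eligible D, E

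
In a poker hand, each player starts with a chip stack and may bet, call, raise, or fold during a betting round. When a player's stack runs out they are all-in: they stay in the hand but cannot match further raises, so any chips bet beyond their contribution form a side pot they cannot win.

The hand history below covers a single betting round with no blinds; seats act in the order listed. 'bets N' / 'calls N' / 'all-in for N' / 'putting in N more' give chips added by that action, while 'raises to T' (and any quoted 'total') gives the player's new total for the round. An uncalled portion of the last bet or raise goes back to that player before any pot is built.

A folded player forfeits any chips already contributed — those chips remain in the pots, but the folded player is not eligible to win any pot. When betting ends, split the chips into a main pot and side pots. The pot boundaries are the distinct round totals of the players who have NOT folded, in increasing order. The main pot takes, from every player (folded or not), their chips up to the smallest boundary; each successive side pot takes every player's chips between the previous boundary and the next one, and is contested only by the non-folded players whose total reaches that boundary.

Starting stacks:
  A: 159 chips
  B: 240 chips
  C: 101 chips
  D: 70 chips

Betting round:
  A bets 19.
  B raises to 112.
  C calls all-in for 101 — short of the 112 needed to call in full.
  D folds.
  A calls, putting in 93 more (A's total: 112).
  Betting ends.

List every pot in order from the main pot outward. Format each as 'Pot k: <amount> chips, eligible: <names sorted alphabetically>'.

Pot 1: 303 chips, eligible: A, B, C
Pot 2: 22 chips, eligible: A, B

Derivation:
Contributions: A=112, B=112, C=101
Folded: D
Pot levels (distinct totals of non-folded players): 101, 112
Layer 1-101: 101 each from A, B, C = 101*3 = 303 chips; eligible A, B, C
Layer 102-112: 11 each from A, B = 11*2 = 22 chips; eligible A, B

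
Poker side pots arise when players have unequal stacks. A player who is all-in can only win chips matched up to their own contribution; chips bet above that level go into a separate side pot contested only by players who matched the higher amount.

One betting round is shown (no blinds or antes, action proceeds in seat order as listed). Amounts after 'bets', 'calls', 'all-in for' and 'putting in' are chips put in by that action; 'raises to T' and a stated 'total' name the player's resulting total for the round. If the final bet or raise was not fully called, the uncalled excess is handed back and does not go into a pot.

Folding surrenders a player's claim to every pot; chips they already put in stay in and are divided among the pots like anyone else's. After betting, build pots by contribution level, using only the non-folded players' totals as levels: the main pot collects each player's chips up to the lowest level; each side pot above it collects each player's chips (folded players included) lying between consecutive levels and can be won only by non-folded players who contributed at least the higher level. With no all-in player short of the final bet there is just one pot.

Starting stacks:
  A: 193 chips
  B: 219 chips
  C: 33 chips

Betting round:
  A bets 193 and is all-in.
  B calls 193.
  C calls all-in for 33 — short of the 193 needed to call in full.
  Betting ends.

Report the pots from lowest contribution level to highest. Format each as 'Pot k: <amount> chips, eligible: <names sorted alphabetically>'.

Pot 1: 99 chips, eligible: A, B, C
Pot 2: 320 chips, eligible: A, B

Derivation:
Contributions: A=193, B=193, C=33
Pot levels (distinct totals of non-folded players): 33, 193
Layer 1-33: 33 each from A, B, C = 33*3 = 99 chips; eligible A, B, C
Layer 34-193: 160 each from A, B = 160*2 = 320 chips; eligible A, B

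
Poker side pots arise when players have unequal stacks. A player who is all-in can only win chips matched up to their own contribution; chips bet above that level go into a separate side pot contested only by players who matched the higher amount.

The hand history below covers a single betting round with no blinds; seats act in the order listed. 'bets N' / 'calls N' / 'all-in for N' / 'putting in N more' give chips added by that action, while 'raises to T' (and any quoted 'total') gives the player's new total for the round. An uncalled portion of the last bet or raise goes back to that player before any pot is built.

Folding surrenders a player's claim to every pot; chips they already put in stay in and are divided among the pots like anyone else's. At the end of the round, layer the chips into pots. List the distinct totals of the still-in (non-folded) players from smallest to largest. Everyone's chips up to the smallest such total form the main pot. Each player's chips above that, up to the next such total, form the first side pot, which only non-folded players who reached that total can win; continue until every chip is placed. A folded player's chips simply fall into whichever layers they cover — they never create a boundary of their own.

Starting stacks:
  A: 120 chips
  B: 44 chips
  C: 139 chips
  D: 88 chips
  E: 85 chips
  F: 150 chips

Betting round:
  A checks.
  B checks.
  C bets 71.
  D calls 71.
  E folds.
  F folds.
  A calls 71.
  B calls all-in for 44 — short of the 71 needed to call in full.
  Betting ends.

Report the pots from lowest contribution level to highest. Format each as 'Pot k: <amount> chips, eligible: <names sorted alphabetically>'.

Contributions: A=71, B=44, C=71, D=71
Folded: E, F
Pot levels (distinct totals of non-folded players): 44, 71
Layer 1-44: 44 each from A, B, C, D = 44*4 = 176 chips; eligible A, B, C, D
Layer 45-71: 27 each from A, C, D = 27*3 = 81 chips; eligible A, C, D

Pot 1: 176 chips, eligible: A, B, C, D
Pot 2: 81 chips, eligible: A, C, D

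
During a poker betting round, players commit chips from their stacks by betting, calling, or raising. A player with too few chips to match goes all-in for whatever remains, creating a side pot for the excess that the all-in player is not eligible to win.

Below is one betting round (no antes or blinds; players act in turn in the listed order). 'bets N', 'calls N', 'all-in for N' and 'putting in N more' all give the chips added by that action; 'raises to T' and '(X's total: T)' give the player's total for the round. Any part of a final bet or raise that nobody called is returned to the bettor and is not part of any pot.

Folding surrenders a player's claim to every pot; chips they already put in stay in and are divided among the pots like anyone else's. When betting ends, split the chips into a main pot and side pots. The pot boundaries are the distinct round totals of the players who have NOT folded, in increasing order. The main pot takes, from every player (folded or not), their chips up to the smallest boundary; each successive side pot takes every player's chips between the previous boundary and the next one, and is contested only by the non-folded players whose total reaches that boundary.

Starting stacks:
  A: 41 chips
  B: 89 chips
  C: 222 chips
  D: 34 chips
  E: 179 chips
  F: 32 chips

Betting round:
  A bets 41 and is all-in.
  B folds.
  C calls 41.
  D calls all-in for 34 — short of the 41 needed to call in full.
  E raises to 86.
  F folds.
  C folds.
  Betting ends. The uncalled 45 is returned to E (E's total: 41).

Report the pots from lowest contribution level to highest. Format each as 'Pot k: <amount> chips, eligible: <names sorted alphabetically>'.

Pot 1: 136 chips, eligible: A, D, E
Pot 2: 21 chips, eligible: A, E

Derivation:
Contributions (after 45 returned to E): A=41, C=41, D=34, E=41
Folded: B, C, F
Pot levels (distinct totals of non-folded players): 34, 41
Layer 1-34: 34 each from A, C, D, E = 34*4 = 136 chips; eligible A, D, E
Layer 35-41: 7 each from A, C, E = 7*3 = 21 chips; eligible A, E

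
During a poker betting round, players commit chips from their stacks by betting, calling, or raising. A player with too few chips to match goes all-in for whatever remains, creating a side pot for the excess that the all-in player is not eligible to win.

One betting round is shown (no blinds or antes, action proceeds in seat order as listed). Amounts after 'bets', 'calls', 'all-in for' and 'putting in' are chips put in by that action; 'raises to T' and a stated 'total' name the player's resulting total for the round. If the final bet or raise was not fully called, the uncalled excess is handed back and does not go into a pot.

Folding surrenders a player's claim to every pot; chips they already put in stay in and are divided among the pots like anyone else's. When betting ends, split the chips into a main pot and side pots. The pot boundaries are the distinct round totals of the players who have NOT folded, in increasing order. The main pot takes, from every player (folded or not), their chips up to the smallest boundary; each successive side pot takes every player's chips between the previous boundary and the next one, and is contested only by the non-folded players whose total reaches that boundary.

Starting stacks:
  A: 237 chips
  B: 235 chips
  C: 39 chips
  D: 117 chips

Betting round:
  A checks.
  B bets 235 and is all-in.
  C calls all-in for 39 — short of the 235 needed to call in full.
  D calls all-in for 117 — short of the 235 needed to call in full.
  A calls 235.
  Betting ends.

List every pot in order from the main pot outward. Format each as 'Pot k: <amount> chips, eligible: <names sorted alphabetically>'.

Contributions: A=235, B=235, C=39, D=117
Pot levels (distinct totals of non-folded players): 39, 117, 235
Layer 1-39: 39 each from A, B, C, D = 39*4 = 156 chips; eligible A, B, C, D
Layer 40-117: 78 each from A, B, D = 78*3 = 234 chips; eligible A, B, D
Layer 118-235: 118 each from A, B = 118*2 = 236 chips; eligible A, B

Pot 1: 156 chips, eligible: A, B, C, D
Pot 2: 234 chips, eligible: A, B, D
Pot 3: 236 chips, eligible: A, B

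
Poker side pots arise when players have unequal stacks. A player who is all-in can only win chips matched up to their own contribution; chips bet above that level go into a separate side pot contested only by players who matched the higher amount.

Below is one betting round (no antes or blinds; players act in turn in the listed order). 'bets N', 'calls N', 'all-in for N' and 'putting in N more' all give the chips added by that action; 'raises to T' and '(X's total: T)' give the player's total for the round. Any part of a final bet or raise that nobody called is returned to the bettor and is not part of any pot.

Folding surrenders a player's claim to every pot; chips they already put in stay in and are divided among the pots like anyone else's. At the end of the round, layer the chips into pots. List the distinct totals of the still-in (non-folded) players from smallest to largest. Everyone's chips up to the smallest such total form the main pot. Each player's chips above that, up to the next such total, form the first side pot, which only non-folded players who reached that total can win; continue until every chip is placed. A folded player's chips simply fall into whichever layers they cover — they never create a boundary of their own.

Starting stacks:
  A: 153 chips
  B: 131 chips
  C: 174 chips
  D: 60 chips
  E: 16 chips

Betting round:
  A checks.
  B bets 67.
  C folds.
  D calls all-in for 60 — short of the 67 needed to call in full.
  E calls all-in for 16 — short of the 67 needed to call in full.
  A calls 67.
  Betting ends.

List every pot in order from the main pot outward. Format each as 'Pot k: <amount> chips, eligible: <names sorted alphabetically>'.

Pot 1: 64 chips, eligible: A, B, D, E
Pot 2: 132 chips, eligible: A, B, D
Pot 3: 14 chips, eligible: A, B

Derivation:
Contributions: A=67, B=67, D=60, E=16
Folded: C
Pot levels (distinct totals of non-folded players): 16, 60, 67
Layer 1-16: 16 each from A, B, D, E = 16*4 = 64 chips; eligible A, B, D, E
Layer 17-60: 44 each from A, B, D = 44*3 = 132 chips; eligible A, B, D
Layer 61-67: 7 each from A, B = 7*2 = 14 chips; eligible A, B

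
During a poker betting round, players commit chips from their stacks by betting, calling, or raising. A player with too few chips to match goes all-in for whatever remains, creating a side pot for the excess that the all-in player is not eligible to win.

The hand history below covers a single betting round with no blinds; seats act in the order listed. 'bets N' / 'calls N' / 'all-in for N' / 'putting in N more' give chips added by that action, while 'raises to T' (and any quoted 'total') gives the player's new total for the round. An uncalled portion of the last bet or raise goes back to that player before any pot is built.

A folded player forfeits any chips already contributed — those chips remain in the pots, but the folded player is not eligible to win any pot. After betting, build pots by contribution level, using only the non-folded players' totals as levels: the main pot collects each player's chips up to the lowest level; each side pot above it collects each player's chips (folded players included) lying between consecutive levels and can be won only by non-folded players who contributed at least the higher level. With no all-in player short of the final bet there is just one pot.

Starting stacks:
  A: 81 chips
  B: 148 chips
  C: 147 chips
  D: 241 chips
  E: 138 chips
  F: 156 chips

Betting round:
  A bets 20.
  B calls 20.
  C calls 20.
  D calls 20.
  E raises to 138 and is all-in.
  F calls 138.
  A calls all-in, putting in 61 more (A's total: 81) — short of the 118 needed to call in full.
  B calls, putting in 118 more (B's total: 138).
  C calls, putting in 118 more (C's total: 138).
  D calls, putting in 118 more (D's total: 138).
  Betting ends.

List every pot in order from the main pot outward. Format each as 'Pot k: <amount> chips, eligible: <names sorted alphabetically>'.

Pot 1: 486 chips, eligible: A, B, C, D, E, F
Pot 2: 285 chips, eligible: B, C, D, E, F

Derivation:
Contributions: A=81, B=138, C=138, D=138, E=138, F=138
Pot levels (distinct totals of non-folded players): 81, 138
Layer 1-81: 81 each from A, B, C, D, E, F = 81*6 = 486 chips; eligible A, B, C, D, E, F
Layer 82-138: 57 each from B, C, D, E, F = 57*5 = 285 chips; eligible B, C, D, E, F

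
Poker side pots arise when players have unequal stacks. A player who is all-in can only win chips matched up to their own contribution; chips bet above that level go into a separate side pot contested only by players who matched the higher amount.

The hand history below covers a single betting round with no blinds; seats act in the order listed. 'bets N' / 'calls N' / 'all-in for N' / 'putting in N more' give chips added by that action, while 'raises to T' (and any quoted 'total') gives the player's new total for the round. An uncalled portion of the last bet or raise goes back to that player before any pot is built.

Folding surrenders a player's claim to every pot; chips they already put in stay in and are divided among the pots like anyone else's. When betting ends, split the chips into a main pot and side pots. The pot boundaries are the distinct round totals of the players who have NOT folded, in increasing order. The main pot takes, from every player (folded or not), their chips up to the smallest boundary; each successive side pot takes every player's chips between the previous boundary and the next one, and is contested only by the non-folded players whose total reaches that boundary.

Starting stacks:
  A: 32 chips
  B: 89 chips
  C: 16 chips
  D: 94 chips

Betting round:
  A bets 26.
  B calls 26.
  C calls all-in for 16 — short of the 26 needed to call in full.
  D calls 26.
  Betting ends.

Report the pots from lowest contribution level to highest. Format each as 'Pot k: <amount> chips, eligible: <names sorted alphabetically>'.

Pot 1: 64 chips, eligible: A, B, C, D
Pot 2: 30 chips, eligible: A, B, D

Derivation:
Contributions: A=26, B=26, C=16, D=26
Pot levels (distinct totals of non-folded players): 16, 26
Layer 1-16: 16 each from A, B, C, D = 16*4 = 64 chips; eligible A, B, C, D
Layer 17-26: 10 each from A, B, D = 10*3 = 30 chips; eligible A, B, D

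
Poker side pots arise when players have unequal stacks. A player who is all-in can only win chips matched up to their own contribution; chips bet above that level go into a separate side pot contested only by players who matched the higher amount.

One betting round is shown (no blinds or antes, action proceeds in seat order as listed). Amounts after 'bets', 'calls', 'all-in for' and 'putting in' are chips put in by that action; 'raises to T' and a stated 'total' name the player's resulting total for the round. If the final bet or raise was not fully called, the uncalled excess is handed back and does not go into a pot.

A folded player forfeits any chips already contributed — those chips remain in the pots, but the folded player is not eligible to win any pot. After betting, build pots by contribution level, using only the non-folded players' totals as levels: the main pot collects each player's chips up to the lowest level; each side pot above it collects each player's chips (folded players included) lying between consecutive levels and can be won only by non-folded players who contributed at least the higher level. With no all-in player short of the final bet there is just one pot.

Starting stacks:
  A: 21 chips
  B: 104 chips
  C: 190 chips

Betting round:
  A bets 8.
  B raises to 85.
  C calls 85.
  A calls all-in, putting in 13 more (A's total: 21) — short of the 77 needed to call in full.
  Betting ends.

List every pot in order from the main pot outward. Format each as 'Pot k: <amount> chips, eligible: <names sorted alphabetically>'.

Contributions: A=21, B=85, C=85
Pot levels (distinct totals of non-folded players): 21, 85
Layer 1-21: 21 each from A, B, C = 21*3 = 63 chips; eligible A, B, C
Layer 22-85: 64 each from B, C = 64*2 = 128 chips; eligible B, C

Pot 1: 63 chips, eligible: A, B, C
Pot 2: 128 chips, eligible: B, C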